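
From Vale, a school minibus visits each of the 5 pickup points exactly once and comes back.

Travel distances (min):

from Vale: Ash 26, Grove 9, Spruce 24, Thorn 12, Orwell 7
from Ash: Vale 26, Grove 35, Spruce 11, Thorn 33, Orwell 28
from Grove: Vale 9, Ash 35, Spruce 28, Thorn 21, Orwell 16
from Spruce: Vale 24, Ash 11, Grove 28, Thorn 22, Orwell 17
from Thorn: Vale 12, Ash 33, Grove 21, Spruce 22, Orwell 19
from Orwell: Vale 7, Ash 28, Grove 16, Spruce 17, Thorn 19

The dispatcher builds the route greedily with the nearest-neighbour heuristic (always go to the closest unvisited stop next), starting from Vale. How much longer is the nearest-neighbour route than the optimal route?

5 min longer than the optimal tour.

From Vale: Orwell=7, Grove=9, Thorn=12, Spruce=24, Ash=26 → choose Orwell (7).
From Orwell: Grove=16, Spruce=17, Thorn=19, Ash=28 → choose Grove (16).
From Grove: Thorn=21, Spruce=28, Ash=35 → choose Thorn (21).
From Thorn: Spruce=22, Ash=33 → choose Spruce (22).
From Spruce: Ash=11 → choose Ash (11).
NN route Vale → Orwell → Grove → Thorn → Spruce → Ash → Vale costs 103.
Optimal: Vale → Grove → Thorn → Ash → Spruce → Orwell → Vale costs 98 (by enumerating all 60 distinct tours).
Excess = 103 − 98 = 5.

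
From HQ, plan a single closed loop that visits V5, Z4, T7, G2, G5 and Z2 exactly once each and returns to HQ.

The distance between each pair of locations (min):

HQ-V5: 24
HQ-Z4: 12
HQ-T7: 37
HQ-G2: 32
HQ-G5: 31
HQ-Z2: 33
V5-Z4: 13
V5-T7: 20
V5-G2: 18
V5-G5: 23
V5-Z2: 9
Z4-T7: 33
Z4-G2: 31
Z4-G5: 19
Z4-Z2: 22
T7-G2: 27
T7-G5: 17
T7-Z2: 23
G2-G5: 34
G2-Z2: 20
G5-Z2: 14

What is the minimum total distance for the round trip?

Shortest round trip = 124 min.

With 6 stops there are 6!/2 = 360 distinct round trips (a route and its reverse cost the same).
HQ - V5 - Z4 - T7 - G2 - G5 - Z2 - HQ: 24+13+33+27+34+14+33 = 178
HQ - V5 - Z4 - T7 - G2 - Z2 - G5 - HQ: 24+13+33+27+20+14+31 = 162
HQ - V5 - Z4 - T7 - G5 - G2 - Z2 - HQ: 24+13+33+17+34+20+33 = 174
HQ - V5 - Z4 - T7 - G5 - Z2 - G2 - HQ: 24+13+33+17+14+20+32 = 153
HQ - V5 - Z4 - T7 - Z2 - G2 - G5 - HQ: 24+13+33+23+20+34+31 = 178
HQ - V5 - Z4 - T7 - Z2 - G5 - G2 - HQ: 24+13+33+23+14+34+32 = 173
HQ - V5 - Z4 - G2 - T7 - G5 - Z2 - HQ: 24+13+31+27+17+14+33 = 159
HQ - V5 - Z4 - G2 - T7 - Z2 - G5 - HQ: 24+13+31+27+23+14+31 = 163
… (352 more)
HQ - Z4 - V5 - Z2 - G5 - T7 - G2 - HQ: 12+13+9+14+17+27+32 = 124  ← best
The minimum is 124.
One optimal route: HQ → Z4 → V5 → Z2 → G5 → T7 → G2 → HQ (or its reverse).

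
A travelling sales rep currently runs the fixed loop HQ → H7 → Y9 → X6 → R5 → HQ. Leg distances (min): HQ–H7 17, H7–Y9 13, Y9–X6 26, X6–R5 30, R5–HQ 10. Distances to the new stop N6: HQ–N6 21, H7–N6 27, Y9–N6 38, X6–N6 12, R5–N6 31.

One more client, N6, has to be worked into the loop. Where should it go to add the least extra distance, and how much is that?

Minimum extra distance: 13 min, inserting N6 between X6 and R5.

Insertion cost between consecutive stops i–j is d(i,N6) + d(N6,j) − d(i,j):
  between HQ and H7: 21 + 27 − 17 = 31
  between H7 and Y9: 27 + 38 − 13 = 52
  between Y9 and X6: 38 + 12 − 26 = 24
  between X6 and R5: 12 + 31 − 30 = 13
  between R5 and HQ: 31 + 21 − 10 = 42
Cheapest insertion is between X6 and R5, adding 13.
New total = 96 + 13 = 109.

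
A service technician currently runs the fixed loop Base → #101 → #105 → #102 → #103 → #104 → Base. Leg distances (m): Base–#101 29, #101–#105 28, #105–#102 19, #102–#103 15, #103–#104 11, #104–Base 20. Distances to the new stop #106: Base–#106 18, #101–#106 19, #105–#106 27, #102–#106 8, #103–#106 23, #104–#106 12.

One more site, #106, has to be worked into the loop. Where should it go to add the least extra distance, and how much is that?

Adding 8 m by placing #106 on the Base–#101 leg.

Insertion cost between consecutive stops i–j is d(i,#106) + d(#106,j) − d(i,j):
  between Base and #101: 18 + 19 − 29 = 8
  between #101 and #105: 19 + 27 − 28 = 18
  between #105 and #102: 27 + 8 − 19 = 16
  between #102 and #103: 8 + 23 − 15 = 16
  between #103 and #104: 23 + 12 − 11 = 24
  between #104 and Base: 12 + 18 − 20 = 10
Cheapest insertion is between Base and #101, adding 8.
New total = 122 + 8 = 130.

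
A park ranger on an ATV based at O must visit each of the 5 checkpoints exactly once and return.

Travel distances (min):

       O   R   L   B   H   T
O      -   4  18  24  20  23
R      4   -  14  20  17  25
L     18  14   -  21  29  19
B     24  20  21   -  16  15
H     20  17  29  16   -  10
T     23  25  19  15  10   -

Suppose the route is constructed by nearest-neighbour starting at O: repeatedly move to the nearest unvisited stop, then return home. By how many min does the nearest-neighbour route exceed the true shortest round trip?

O: R=4, L=18, H=20, T=23, B=24 ⇒ R
R: L=14, H=17, B=20, T=25 ⇒ L
L: T=19, B=21, H=29 ⇒ T
T: H=10, B=15 ⇒ H
H: B=16 ⇒ B
NN route O → R → L → T → H → B → O costs 87.
Optimal: O → R → L → B → T → H → O costs 84 (by enumerating all 60 distinct tours).
Excess = 87 − 84 = 3.

Excess over optimum: 3 min.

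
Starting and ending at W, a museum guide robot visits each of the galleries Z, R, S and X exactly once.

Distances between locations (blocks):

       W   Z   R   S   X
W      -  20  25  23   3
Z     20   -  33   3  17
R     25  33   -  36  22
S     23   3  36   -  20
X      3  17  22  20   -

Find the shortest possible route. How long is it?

84 blocks — the shortest possible round trip.

There are 12 distinct closed tours to check (reversals are equivalent).
W-Z-R-S-X-W: 20+33+36+20+3 = 112
W-Z-R-X-S-W: 20+33+22+20+23 = 118
W-Z-S-R-X-W: 20+3+36+22+3 = 84
W-Z-S-X-R-W: 20+3+20+22+25 = 90
W-Z-X-R-S-W: 20+17+22+36+23 = 118
W-Z-X-S-R-W: 20+17+20+36+25 = 118
W-R-Z-S-X-W: 25+33+3+20+3 = 84
W-R-Z-X-S-W: 25+33+17+20+23 = 118
W-R-S-Z-X-W: 25+36+3+17+3 = 84
W-R-X-Z-S-W: 25+22+17+3+23 = 90
W-S-Z-R-X-W: 23+3+33+22+3 = 84
W-S-R-Z-X-W: 23+36+33+17+3 = 112
The minimum is 84.
One optimal route: W → Z → S → R → X → W (or its reverse).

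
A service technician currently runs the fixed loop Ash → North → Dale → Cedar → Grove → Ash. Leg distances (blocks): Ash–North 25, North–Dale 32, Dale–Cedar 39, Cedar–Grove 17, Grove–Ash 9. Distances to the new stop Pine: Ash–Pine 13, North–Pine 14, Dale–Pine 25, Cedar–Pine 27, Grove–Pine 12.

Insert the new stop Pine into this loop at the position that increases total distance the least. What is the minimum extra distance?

Insertion cost between consecutive stops i–j is d(i,Pine) + d(Pine,j) − d(i,j):
  between Ash and North: 13 + 14 − 25 = 2
  between North and Dale: 14 + 25 − 32 = 7
  between Dale and Cedar: 25 + 27 − 39 = 13
  between Cedar and Grove: 27 + 12 − 17 = 22
  between Grove and Ash: 12 + 13 − 9 = 16
Cheapest insertion is between Ash and North, adding 2.
New total = 122 + 2 = 124.

+2 blocks — insert Pine between Ash and North.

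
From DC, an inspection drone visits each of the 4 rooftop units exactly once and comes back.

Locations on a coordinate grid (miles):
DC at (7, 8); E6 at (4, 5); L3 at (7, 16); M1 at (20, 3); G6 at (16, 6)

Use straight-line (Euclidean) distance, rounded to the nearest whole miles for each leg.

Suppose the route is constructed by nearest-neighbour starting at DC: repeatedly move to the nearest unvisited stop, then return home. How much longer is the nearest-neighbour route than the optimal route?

DC: E6=4, L3=8, G6=9, M1=14 ⇒ E6
E6: L3=11, G6=12, M1=16 ⇒ L3
L3: G6=13, M1=18 ⇒ G6
G6: M1=5 ⇒ M1
NN route DC → E6 → L3 → G6 → M1 → DC costs 47.
Optimal: DC → E6 → M1 → G6 → L3 → DC costs 46 (by enumerating all 12 distinct tours).
Excess = 47 − 46 = 1.

Excess over optimum: 1 miles.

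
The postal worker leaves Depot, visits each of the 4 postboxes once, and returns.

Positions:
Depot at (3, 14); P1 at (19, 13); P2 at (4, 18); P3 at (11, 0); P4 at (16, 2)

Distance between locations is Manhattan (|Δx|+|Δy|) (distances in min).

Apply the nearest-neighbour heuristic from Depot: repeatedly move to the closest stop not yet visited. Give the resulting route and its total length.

Depot → [P2:5 / P1:17 / P3:22 / P4:25] → P2 (5)
P2 → [P1:20 / P3:25 / P4:28] → P1 (20)
P1 → [P4:14 / P3:21] → P4 (14)
P4 → [P3:7] → P3 (7)
Return P3→Depot: 22.
Total = 5 + 20 + 14 + 7 + 22 = 68.

68 min along Depot → P2 → P1 → P4 → P3 → Depot.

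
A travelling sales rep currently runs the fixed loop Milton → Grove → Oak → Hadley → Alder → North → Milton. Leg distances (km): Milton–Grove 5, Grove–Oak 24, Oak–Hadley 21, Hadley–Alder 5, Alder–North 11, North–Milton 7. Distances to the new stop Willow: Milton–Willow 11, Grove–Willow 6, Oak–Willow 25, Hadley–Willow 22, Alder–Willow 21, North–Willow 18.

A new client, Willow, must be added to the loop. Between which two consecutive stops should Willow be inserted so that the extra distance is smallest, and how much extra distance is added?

Insertion cost between consecutive stops i–j is d(i,Willow) + d(Willow,j) − d(i,j):
  between Milton and Grove: 11 + 6 − 5 = 12
  between Grove and Oak: 6 + 25 − 24 = 7
  between Oak and Hadley: 25 + 22 − 21 = 26
  between Hadley and Alder: 22 + 21 − 5 = 38
  between Alder and North: 21 + 18 − 11 = 28
  between North and Milton: 18 + 11 − 7 = 22
Cheapest insertion is between Grove and Oak, adding 7.
New total = 73 + 7 = 80.

Minimum extra distance: 7 km, inserting Willow between Grove and Oak.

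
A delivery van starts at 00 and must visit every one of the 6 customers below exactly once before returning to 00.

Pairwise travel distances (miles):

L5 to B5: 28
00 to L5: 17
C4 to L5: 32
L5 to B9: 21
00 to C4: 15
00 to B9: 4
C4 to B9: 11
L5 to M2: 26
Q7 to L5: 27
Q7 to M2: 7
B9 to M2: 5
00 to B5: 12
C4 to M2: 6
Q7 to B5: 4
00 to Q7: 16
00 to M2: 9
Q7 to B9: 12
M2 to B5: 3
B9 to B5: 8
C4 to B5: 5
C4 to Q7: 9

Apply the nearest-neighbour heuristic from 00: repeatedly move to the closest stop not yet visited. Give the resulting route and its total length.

At 00 the remaining stops are B9 4, M2 9, B5 12, C4 15, Q7 16, L5 17; go to B9.
At B9 the remaining stops are M2 5, B5 8, C4 11, Q7 12, L5 21; go to M2.
At M2 the remaining stops are B5 3, C4 6, Q7 7, L5 26; go to B5.
At B5 the remaining stops are Q7 4, C4 5, L5 28; go to Q7.
At Q7 the remaining stops are C4 9, L5 27; go to C4.
At C4 the remaining stops are L5 32; go to L5.
Return L5→00: 17.
Total = 4 + 5 + 3 + 4 + 9 + 32 + 17 = 74.

Total distance 74 miles via the nearest-neighbour route 00 → B9 → M2 → B5 → Q7 → C4 → L5 → 00.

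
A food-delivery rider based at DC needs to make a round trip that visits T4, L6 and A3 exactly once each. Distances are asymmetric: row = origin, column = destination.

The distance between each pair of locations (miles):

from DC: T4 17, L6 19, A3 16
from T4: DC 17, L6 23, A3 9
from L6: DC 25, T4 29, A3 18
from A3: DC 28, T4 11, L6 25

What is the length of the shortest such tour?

DC-T4-L6-A3-DC: 17+23+18+28 = 86
DC-T4-A3-L6-DC: 17+9+25+25 = 76
DC-L6-T4-A3-DC: 19+29+9+28 = 85
DC-L6-A3-T4-DC: 19+18+11+17 = 65
DC-A3-T4-L6-DC: 16+11+23+25 = 75
DC-A3-L6-T4-DC: 16+25+29+17 = 87
The minimum is 65.
One optimal route: DC → L6 → A3 → T4 → DC.

Minimum total distance: 65 miles.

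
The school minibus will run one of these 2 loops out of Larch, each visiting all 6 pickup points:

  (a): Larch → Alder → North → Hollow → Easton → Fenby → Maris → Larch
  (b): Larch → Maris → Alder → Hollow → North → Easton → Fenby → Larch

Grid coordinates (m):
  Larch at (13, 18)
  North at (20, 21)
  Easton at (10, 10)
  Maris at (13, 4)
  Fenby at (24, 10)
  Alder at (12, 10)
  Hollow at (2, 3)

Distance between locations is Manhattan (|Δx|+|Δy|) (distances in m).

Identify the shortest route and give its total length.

124 m — (a) is the shortest.

(a): 9 + 19 + 36 + 15 + 14 + 17 + 14 = 124
(b): 14 + 7 + 17 + 36 + 21 + 14 + 19 = 128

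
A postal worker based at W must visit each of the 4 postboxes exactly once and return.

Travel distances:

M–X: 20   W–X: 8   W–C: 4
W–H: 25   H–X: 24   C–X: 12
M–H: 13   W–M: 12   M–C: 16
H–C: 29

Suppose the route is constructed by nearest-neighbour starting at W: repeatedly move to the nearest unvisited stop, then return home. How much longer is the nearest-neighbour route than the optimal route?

W: C=4, X=8, M=12, H=25 ⇒ C
C: X=12, M=16, H=29 ⇒ X
X: M=20, H=24 ⇒ M
M: H=13 ⇒ H
NN route W → C → X → M → H → W costs 74.
Optimal: W → M → H → X → C → W costs 65 (by enumerating all 12 distinct tours).
Excess = 74 − 65 = 9.

Excess over optimum: 9.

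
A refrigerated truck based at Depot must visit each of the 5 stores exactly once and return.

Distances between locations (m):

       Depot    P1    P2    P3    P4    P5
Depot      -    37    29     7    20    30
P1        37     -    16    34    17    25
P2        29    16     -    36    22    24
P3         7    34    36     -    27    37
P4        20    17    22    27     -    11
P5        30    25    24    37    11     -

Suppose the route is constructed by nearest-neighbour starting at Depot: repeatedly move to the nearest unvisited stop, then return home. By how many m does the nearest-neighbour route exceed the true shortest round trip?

The nearest-neighbour route is 10 m longer than optimal.

Depot: P3=7, P4=20, P2=29, P5=30, P1=37 ⇒ P3
P3: P4=27, P1=34, P2=36, P5=37 ⇒ P4
P4: P5=11, P1=17, P2=22 ⇒ P5
P5: P2=24, P1=25 ⇒ P2
P2: P1=16 ⇒ P1
NN route Depot → P3 → P4 → P5 → P2 → P1 → Depot costs 122.
Optimal: Depot → P3 → P1 → P2 → P5 → P4 → Depot costs 112 (by enumerating all 60 distinct tours).
Excess = 122 − 112 = 10.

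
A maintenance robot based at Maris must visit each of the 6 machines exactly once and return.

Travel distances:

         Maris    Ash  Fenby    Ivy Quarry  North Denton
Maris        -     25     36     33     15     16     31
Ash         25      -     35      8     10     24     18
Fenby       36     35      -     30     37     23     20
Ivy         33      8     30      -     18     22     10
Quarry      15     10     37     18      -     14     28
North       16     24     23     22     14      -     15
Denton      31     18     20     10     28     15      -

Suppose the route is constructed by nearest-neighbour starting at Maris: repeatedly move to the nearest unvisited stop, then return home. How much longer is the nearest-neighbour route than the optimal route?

From Maris: Quarry=15, North=16, Ash=25, Denton=31, Ivy=33, Fenby=36 → choose Quarry (15).
From Quarry: Ash=10, North=14, Ivy=18, Denton=28, Fenby=37 → choose Ash (10).
From Ash: Ivy=8, Denton=18, North=24, Fenby=35 → choose Ivy (8).
From Ivy: Denton=10, North=22, Fenby=30 → choose Denton (10).
From Denton: North=15, Fenby=20 → choose North (15).
From North: Fenby=23 → choose Fenby (23).
NN route Maris → Quarry → Ash → Ivy → Denton → North → Fenby → Maris costs 117.
Optimal: Maris → Quarry → Ash → Ivy → Denton → Fenby → North → Maris costs 102 (by enumerating all 360 distinct tours).
Excess = 117 − 102 = 15.

15 longer than the optimal tour.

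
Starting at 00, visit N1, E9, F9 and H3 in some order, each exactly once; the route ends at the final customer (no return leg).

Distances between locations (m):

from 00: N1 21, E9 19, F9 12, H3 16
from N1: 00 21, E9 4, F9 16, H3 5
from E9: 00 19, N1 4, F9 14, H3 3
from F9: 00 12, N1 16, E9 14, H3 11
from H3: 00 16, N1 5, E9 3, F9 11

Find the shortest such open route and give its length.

Minimum one-way distance = 30 m.

There are 4! = 24 possible orderings.
00 → N1 → E9 → F9 → H3: 21+4+14+11 = 50
00 → N1 → E9 → H3 → F9: 21+4+3+11 = 39
00 → N1 → F9 → E9 → H3: 21+16+14+3 = 54
00 → N1 → F9 → H3 → E9: 21+16+11+3 = 51
00 → N1 → H3 → E9 → F9: 21+5+3+14 = 43
00 → N1 → H3 → F9 → E9: 21+5+11+14 = 51
00 → E9 → N1 → F9 → H3: 19+4+16+11 = 50
00 → E9 → N1 → H3 → F9: 19+4+5+11 = 39
00 → E9 → F9 → N1 → H3: 19+14+16+5 = 54
00 → E9 → F9 → H3 → N1: 19+14+11+5 = 49
00 → E9 → H3 → N1 → F9: 19+3+5+16 = 43
00 → E9 → H3 → F9 → N1: 19+3+11+16 = 49
00 → F9 → N1 → E9 → H3: 12+16+4+3 = 35
00 → F9 → N1 → H3 → E9: 12+16+5+3 = 36
… (10 more)
00 → F9 → H3 → E9 → N1: 12+11+3+4 = 30  ← best
The minimum is 30.
One shortest path: 00 → F9 → H3 → E9 → N1.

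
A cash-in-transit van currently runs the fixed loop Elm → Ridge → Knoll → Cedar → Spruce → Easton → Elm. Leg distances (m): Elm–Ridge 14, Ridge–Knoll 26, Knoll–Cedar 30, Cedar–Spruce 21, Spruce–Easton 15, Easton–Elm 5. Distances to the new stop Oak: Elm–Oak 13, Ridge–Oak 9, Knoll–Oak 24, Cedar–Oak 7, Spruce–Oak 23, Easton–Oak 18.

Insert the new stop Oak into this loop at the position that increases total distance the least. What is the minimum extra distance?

Insertion cost between consecutive stops i–j is d(i,Oak) + d(Oak,j) − d(i,j):
  between Elm and Ridge: 13 + 9 − 14 = 8
  between Ridge and Knoll: 9 + 24 − 26 = 7
  between Knoll and Cedar: 24 + 7 − 30 = 1
  between Cedar and Spruce: 7 + 23 − 21 = 9
  between Spruce and Easton: 23 + 18 − 15 = 26
  between Easton and Elm: 18 + 13 − 5 = 26
Cheapest insertion is between Knoll and Cedar, adding 1.
New total = 111 + 1 = 112.

Minimum extra distance: 1 m, inserting Oak between Knoll and Cedar.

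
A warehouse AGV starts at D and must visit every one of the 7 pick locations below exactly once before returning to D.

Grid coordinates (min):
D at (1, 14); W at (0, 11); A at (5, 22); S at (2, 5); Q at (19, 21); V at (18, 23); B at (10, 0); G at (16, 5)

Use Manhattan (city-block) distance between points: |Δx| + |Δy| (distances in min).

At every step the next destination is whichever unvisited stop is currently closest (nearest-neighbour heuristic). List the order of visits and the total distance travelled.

From D: distances to unvisited — W=4, S=10, A=12, B=23, G=24, Q=25, V=26. Nearest is W (4).
From W: distances to unvisited — S=8, A=16, B=21, G=22, Q=29, V=30. Nearest is S (8).
From S: distances to unvisited — B=13, G=14, A=20, Q=33, V=34. Nearest is B (13).
From B: distances to unvisited — G=11, A=27, Q=30, V=31. Nearest is G (11).
From G: distances to unvisited — Q=19, V=20, A=28. Nearest is Q (19).
From Q: distances to unvisited — V=3, A=15. Nearest is V (3).
From V: distances to unvisited — A=14. Nearest is A (14).
Return A→D: 12.
Total = 4 + 8 + 13 + 11 + 19 + 3 + 14 + 12 = 84.

84 min along D → W → S → B → G → Q → V → A → D.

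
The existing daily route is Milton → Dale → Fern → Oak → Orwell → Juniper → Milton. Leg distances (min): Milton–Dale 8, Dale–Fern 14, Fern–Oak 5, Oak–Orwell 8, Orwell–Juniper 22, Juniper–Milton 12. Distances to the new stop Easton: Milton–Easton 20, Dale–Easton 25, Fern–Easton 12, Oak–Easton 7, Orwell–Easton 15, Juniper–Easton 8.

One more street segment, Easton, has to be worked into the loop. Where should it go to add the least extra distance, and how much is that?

Adding 1 min by placing Easton on the Orwell–Juniper leg.

Insertion cost between consecutive stops i–j is d(i,Easton) + d(Easton,j) − d(i,j):
  between Milton and Dale: 20 + 25 − 8 = 37
  between Dale and Fern: 25 + 12 − 14 = 23
  between Fern and Oak: 12 + 7 − 5 = 14
  between Oak and Orwell: 7 + 15 − 8 = 14
  between Orwell and Juniper: 15 + 8 − 22 = 1
  between Juniper and Milton: 8 + 20 − 12 = 16
Cheapest insertion is between Orwell and Juniper, adding 1.
New total = 69 + 1 = 70.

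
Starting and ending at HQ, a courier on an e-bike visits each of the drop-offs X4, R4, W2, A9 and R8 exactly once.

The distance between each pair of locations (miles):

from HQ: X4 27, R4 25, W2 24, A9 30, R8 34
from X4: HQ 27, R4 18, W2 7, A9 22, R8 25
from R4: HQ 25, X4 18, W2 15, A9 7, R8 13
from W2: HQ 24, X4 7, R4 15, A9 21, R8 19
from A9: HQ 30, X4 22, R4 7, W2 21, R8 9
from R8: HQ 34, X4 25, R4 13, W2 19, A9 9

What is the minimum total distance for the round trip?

There are 60 distinct closed tours to check (reversals are equivalent).
HQ→X4→R4→W2→A9→R8→HQ: 27+18+15+21+9+34 = 124
HQ→X4→R4→W2→R8→A9→HQ: 27+18+15+19+9+30 = 118
HQ→X4→R4→A9→W2→R8→HQ: 27+18+7+21+19+34 = 126
HQ→X4→R4→A9→R8→W2→HQ: 27+18+7+9+19+24 = 104
HQ→X4→R4→R8→W2→A9→HQ: 27+18+13+19+21+30 = 128
HQ→X4→R4→R8→A9→W2→HQ: 27+18+13+9+21+24 = 112
HQ→X4→W2→R4→A9→R8→HQ: 27+7+15+7+9+34 = 99
HQ→X4→W2→R4→R8→A9→HQ: 27+7+15+13+9+30 = 101
HQ→X4→W2→A9→R4→R8→HQ: 27+7+21+7+13+34 = 109
HQ→X4→W2→A9→R8→R4→HQ: 27+7+21+9+13+25 = 102
HQ→X4→W2→R8→R4→A9→HQ: 27+7+19+13+7+30 = 103
HQ→X4→W2→R8→A9→R4→HQ: 27+7+19+9+7+25 = 94
HQ→X4→A9→R4→W2→R8→HQ: 27+22+7+15+19+34 = 124
HQ→X4→A9→R4→R8→W2→HQ: 27+22+7+13+19+24 = 112
… (46 more)
The minimum is 94.
One optimal route: HQ → X4 → W2 → R8 → A9 → R4 → HQ (or its reverse).

94 miles — the shortest possible round trip.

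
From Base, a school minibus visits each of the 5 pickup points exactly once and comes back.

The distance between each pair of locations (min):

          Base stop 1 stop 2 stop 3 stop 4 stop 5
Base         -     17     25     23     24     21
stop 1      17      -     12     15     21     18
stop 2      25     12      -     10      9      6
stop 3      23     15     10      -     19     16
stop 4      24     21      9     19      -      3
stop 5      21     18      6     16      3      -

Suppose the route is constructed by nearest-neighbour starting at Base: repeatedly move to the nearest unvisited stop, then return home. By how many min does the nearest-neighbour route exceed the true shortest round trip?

Excess over optimum: 5 min.

Base: stop 1=17, stop 5=21, stop 3=23, stop 4=24, stop 2=25 ⇒ stop 1
stop 1: stop 2=12, stop 3=15, stop 5=18, stop 4=21 ⇒ stop 2
stop 2: stop 5=6, stop 4=9, stop 3=10 ⇒ stop 5
stop 5: stop 4=3, stop 3=16 ⇒ stop 4
stop 4: stop 3=19 ⇒ stop 3
NN route Base → stop 1 → stop 2 → stop 5 → stop 4 → stop 3 → Base costs 80.
Optimal: Base → stop 1 → stop 3 → stop 2 → stop 4 → stop 5 → Base costs 75 (by enumerating all 60 distinct tours).
Excess = 80 − 75 = 5.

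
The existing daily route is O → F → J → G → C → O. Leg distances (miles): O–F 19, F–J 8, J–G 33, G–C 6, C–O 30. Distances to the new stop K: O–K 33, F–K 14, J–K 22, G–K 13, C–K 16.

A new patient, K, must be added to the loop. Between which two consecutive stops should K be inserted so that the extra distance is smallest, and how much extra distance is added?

Insertion cost between consecutive stops i–j is d(i,K) + d(K,j) − d(i,j):
  between O and F: 33 + 14 − 19 = 28
  between F and J: 14 + 22 − 8 = 28
  between J and G: 22 + 13 − 33 = 2
  between G and C: 13 + 16 − 6 = 23
  between C and O: 16 + 33 − 30 = 19
Cheapest insertion is between J and G, adding 2.
New total = 96 + 2 = 98.

Minimum extra distance: 2 miles, inserting K between J and G.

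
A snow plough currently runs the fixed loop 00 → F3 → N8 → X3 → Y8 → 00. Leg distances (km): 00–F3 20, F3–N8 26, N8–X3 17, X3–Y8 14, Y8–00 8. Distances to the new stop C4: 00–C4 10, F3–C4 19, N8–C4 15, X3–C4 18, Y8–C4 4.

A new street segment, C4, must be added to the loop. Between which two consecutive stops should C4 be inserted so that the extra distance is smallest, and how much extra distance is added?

Insertion cost between consecutive stops i–j is d(i,C4) + d(C4,j) − d(i,j):
  between 00 and F3: 10 + 19 − 20 = 9
  between F3 and N8: 19 + 15 − 26 = 8
  between N8 and X3: 15 + 18 − 17 = 16
  between X3 and Y8: 18 + 4 − 14 = 8
  between Y8 and 00: 4 + 10 − 8 = 6
Cheapest insertion is between Y8 and 00, adding 6.
New total = 85 + 6 = 91.

Adding 6 km by placing C4 on the Y8–00 leg.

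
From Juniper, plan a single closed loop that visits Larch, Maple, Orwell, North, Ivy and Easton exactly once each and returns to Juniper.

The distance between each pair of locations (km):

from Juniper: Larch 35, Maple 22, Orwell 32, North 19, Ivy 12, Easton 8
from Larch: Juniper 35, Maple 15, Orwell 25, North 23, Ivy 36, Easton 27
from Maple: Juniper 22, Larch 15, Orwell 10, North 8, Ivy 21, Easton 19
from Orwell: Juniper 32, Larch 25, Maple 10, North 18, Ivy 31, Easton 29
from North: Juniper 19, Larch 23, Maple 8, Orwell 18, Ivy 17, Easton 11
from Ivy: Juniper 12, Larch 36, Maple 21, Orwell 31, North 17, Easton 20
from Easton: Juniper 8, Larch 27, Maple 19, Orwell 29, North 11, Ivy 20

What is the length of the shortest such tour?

Shortest round trip = 107 km.

There are 360 distinct closed tours to check (reversals are equivalent).
Juniper - Larch - Maple - Orwell - North - Ivy - Easton - Juniper: 35+15+10+18+17+20+8 = 123
Juniper - Larch - Maple - Orwell - North - Easton - Ivy - Juniper: 35+15+10+18+11+20+12 = 121
Juniper - Larch - Maple - Orwell - Ivy - North - Easton - Juniper: 35+15+10+31+17+11+8 = 127
Juniper - Larch - Maple - Orwell - Ivy - Easton - North - Juniper: 35+15+10+31+20+11+19 = 141
Juniper - Larch - Maple - Orwell - Easton - North - Ivy - Juniper: 35+15+10+29+11+17+12 = 129
Juniper - Larch - Maple - Orwell - Easton - Ivy - North - Juniper: 35+15+10+29+20+17+19 = 145
Juniper - Larch - Maple - North - Orwell - Ivy - Easton - Juniper: 35+15+8+18+31+20+8 = 135
Juniper - Larch - Maple - North - Orwell - Easton - Ivy - Juniper: 35+15+8+18+29+20+12 = 137
… (352 more)
Juniper - Ivy - North - Maple - Orwell - Larch - Easton - Juniper: 12+17+8+10+25+27+8 = 107  ← best
The minimum is 107.
One optimal route: Juniper → Ivy → North → Maple → Orwell → Larch → Easton → Juniper (or its reverse).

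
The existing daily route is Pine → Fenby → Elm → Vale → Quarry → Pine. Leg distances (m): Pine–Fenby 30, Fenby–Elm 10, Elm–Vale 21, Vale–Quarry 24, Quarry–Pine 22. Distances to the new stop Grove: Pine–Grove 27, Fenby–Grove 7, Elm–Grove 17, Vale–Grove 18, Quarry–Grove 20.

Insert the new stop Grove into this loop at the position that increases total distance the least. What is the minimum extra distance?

Insertion cost between consecutive stops i–j is d(i,Grove) + d(Grove,j) − d(i,j):
  between Pine and Fenby: 27 + 7 − 30 = 4
  between Fenby and Elm: 7 + 17 − 10 = 14
  between Elm and Vale: 17 + 18 − 21 = 14
  between Vale and Quarry: 18 + 20 − 24 = 14
  between Quarry and Pine: 20 + 27 − 22 = 25
Cheapest insertion is between Pine and Fenby, adding 4.
New total = 107 + 4 = 111.

+4 m — insert Grove between Pine and Fenby.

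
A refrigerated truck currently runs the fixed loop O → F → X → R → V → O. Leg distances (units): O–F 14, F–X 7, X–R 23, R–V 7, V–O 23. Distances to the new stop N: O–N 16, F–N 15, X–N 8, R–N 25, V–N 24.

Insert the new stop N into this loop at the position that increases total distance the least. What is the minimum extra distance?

+10 — insert N between X and R.

Insertion cost between consecutive stops i–j is d(i,N) + d(N,j) − d(i,j):
  between O and F: 16 + 15 − 14 = 17
  between F and X: 15 + 8 − 7 = 16
  between X and R: 8 + 25 − 23 = 10
  between R and V: 25 + 24 − 7 = 42
  between V and O: 24 + 16 − 23 = 17
Cheapest insertion is between X and R, adding 10.
New total = 74 + 10 = 84.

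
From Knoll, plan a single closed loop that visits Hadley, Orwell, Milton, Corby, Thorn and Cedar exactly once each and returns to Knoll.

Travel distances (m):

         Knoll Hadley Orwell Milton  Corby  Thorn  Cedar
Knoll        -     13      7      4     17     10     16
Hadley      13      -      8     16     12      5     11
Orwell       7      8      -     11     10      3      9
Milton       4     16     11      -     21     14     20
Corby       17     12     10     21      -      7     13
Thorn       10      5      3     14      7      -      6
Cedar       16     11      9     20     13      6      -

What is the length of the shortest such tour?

Shortest round trip = 61 m.

Knoll→Hadley→Orwell→Milton→Corby→Thorn→Cedar→Knoll: 13+8+11+21+7+6+16 = 82
Knoll→Hadley→Orwell→Milton→Corby→Cedar→Thorn→Knoll: 13+8+11+21+13+6+10 = 82
Knoll→Hadley→Orwell→Milton→Thorn→Corby→Cedar→Knoll: 13+8+11+14+7+13+16 = 82
Knoll→Hadley→Orwell→Milton→Thorn→Cedar→Corby→Knoll: 13+8+11+14+6+13+17 = 82
Knoll→Hadley→Orwell→Milton→Cedar→Corby→Thorn→Knoll: 13+8+11+20+13+7+10 = 82
Knoll→Hadley→Orwell→Milton→Cedar→Thorn→Corby→Knoll: 13+8+11+20+6+7+17 = 82
Knoll→Hadley→Orwell→Corby→Milton→Thorn→Cedar→Knoll: 13+8+10+21+14+6+16 = 88
Knoll→Hadley→Orwell→Corby→Milton→Cedar→Thorn→Knoll: 13+8+10+21+20+6+10 = 88
… (352 more)
Knoll→Orwell→Corby→Thorn→Cedar→Hadley→Milton→Knoll: 7+10+7+6+11+16+4 = 61  ← best
The minimum is 61.
One optimal route: Knoll → Orwell → Corby → Thorn → Cedar → Hadley → Milton → Knoll (or its reverse).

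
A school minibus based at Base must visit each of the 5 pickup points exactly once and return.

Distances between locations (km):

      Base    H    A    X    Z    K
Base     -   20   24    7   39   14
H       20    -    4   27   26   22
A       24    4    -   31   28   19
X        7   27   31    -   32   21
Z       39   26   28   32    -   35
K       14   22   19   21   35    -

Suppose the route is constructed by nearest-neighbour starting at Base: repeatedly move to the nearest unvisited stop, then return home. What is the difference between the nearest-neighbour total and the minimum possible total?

From Base: X=7, K=14, H=20, A=24, Z=39 → choose X (7).
From X: K=21, H=27, A=31, Z=32 → choose K (21).
From K: A=19, H=22, Z=35 → choose A (19).
From A: H=4, Z=28 → choose H (4).
From H: Z=26 → choose Z (26).
NN route Base → X → K → A → H → Z → Base costs 116.
Optimal: Base → X → Z → H → A → K → Base costs 102 (by enumerating all 60 distinct tours).
Excess = 116 − 102 = 14.

Excess over optimum: 14 km.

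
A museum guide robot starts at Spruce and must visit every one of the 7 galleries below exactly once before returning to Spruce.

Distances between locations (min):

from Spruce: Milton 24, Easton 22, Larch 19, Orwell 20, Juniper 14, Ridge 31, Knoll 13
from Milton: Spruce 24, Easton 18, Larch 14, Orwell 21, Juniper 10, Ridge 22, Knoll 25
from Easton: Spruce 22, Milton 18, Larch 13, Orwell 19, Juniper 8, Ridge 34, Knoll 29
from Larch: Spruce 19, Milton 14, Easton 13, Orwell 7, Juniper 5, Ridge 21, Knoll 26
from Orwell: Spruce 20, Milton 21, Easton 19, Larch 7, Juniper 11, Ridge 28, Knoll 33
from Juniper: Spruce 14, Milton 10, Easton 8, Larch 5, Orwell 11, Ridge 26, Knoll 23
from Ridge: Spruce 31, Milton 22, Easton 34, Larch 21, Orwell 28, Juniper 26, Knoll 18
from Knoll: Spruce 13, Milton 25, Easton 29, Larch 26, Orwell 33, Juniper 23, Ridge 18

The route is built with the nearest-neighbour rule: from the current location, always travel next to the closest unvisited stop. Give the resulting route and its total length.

124 min along Spruce → Knoll → Ridge → Larch → Juniper → Easton → Milton → Orwell → Spruce.

Spruce → [Knoll:13 / Juniper:14 / Larch:19 / Orwell:20 / Easton:22 / Milton:24 / Ridge:31] → Knoll (13)
Knoll → [Ridge:18 / Juniper:23 / Milton:25 / Larch:26 / Easton:29 / Orwell:33] → Ridge (18)
Ridge → [Larch:21 / Milton:22 / Juniper:26 / Orwell:28 / Easton:34] → Larch (21)
Larch → [Juniper:5 / Orwell:7 / Easton:13 / Milton:14] → Juniper (5)
Juniper → [Easton:8 / Milton:10 / Orwell:11] → Easton (8)
Easton → [Milton:18 / Orwell:19] → Milton (18)
Milton → [Orwell:21] → Orwell (21)
Return Orwell→Spruce: 20.
Total = 13 + 18 + 21 + 5 + 8 + 18 + 21 + 20 = 124.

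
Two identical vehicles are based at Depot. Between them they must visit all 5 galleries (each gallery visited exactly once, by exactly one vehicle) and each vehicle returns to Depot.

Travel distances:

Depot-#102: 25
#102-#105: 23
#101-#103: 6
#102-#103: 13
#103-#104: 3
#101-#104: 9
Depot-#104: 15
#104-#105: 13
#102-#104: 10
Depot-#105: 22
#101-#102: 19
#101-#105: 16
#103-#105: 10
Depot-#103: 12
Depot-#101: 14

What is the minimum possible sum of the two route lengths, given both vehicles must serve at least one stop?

Minimum combined distance: 98.

There are 2^4 − 1 = 15 ways to divide the 5 stops into two non-empty groups. For each, the best each vehicle can do is its own shortest tour through its group:
  {#101} + {#102, #103, #104, #105}: 28 + 70 = 98
  {#102} + {#101, #103, #104, #105}: 50 + 58 = 108
  {#101, #102} + {#103, #104, #105}: 58 + 50 = 108
  {#103} + {#101, #102, #104, #105}: 24 + 78 = 102
  {#101, #103} + {#102, #104, #105}: 32 + 70 = 102
  {#102, #103} + {#101, #104, #105}: 50 + 58 = 108
  … (15 splits in total)
Best: vehicle 1 Depot → #101 → Depot = 28; vehicle 2 Depot → #102 → #104 → #103 → #105 → Depot = 70; combined 98.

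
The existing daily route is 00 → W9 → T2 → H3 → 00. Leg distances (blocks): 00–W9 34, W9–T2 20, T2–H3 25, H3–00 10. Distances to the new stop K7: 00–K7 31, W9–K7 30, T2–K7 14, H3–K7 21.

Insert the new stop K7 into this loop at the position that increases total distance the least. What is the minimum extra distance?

Minimum extra distance: 10 blocks, inserting K7 between T2 and H3.

Insertion cost between consecutive stops i–j is d(i,K7) + d(K7,j) − d(i,j):
  between 00 and W9: 31 + 30 − 34 = 27
  between W9 and T2: 30 + 14 − 20 = 24
  between T2 and H3: 14 + 21 − 25 = 10
  between H3 and 00: 21 + 31 − 10 = 42
Cheapest insertion is between T2 and H3, adding 10.
New total = 89 + 10 = 99.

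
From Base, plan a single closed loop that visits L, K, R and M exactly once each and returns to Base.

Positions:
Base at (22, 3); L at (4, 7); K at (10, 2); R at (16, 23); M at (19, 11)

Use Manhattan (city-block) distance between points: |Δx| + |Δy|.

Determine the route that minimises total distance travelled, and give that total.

78 — the shortest possible round trip.

With 4 stops there are 4!/2 = 12 distinct round trips (a route and its reverse cost the same).
Base-L-K-R-M-Base: 22+11+27+15+11 = 86
Base-L-K-M-R-Base: 22+11+18+15+26 = 92
Base-L-R-K-M-Base: 22+28+27+18+11 = 106
Base-L-R-M-K-Base: 22+28+15+18+13 = 96
Base-L-M-K-R-Base: 22+19+18+27+26 = 112
Base-L-M-R-K-Base: 22+19+15+27+13 = 96
Base-K-L-R-M-Base: 13+11+28+15+11 = 78
Base-K-L-M-R-Base: 13+11+19+15+26 = 84
Base-K-R-L-M-Base: 13+27+28+19+11 = 98
Base-K-M-L-R-Base: 13+18+19+28+26 = 104
Base-R-L-K-M-Base: 26+28+11+18+11 = 94
Base-R-K-L-M-Base: 26+27+11+19+11 = 94
The minimum is 78.
One optimal route: Base → K → L → R → M → Base (or its reverse).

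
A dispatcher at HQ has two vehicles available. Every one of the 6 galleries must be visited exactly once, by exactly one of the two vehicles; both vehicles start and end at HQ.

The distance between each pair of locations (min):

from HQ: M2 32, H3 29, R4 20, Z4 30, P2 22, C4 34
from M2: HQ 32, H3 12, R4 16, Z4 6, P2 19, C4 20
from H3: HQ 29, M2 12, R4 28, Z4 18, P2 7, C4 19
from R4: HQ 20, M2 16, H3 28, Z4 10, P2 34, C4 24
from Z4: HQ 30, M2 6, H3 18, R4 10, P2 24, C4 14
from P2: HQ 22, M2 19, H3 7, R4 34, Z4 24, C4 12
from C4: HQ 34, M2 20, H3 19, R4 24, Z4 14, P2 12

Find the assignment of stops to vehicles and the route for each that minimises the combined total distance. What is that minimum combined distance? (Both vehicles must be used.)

Try each way of splitting the stops between the two vehicles (each non-empty) and, for each split, find the best tour for each vehicle:
  {M2} + {H3, R4, Z4, P2, C4}: 64 + 92 = 156
  {H3} + {M2, R4, Z4, P2, C4}: 58 + 90 = 148
  {M2, H3} + {R4, Z4, P2, C4}: 73 + 78 = 151
  {R4} + {M2, H3, Z4, P2, C4}: 40 + 95 = 135
  {M2, R4} + {H3, Z4, P2, C4}: 68 + 92 = 160
  {H3, R4} + {M2, Z4, P2, C4}: 77 + 86 = 163
  … (31 splits in total)
Best: vehicle 1 HQ → R4 → HQ = 40; vehicle 2 HQ → H3 → M2 → Z4 → C4 → P2 → HQ = 95; combined 135.

135 min — the smallest possible combined total.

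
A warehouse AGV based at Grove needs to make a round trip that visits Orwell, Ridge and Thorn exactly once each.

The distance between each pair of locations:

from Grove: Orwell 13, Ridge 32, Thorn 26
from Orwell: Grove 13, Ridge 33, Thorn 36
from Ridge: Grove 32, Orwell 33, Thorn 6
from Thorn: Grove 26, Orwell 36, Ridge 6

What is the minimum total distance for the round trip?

There are 3 distinct closed tours to check (reversals are equivalent).
Grove → Orwell → Ridge → Thorn → Grove: 13+33+6+26 = 78
Grove → Orwell → Thorn → Ridge → Grove: 13+36+6+32 = 87
Grove → Ridge → Orwell → Thorn → Grove: 32+33+36+26 = 127
The minimum is 78.
One optimal route: Grove → Orwell → Ridge → Thorn → Grove (or its reverse).

Minimum total distance: 78.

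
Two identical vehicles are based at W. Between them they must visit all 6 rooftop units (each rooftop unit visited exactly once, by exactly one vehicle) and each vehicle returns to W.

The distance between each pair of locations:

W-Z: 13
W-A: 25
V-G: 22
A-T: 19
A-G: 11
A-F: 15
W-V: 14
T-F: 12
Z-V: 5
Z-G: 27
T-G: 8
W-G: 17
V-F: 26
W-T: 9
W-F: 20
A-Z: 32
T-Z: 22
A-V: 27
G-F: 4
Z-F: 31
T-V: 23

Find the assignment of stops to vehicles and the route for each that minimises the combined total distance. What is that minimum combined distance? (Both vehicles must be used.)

93 — the smallest possible combined total.

Check every non-empty split of the stops between the two vehicles; for each half take its own optimal tour:
  {A} + {T, Z, V, G, F}: 50 + 65 = 115
  {T} + {A, Z, V, G, F}: 18 + 80 = 98
  {A, T} + {Z, V, G, F}: 53 + 64 = 117
  {Z} + {A, T, V, G, F}: 26 + 77 = 103
  {A, Z} + {T, V, G, F}: 70 + 61 = 131
  {T, Z} + {A, V, G, F}: 44 + 76 = 120
  … (31 splits in total)
  {Z, V} + {A, T, G, F}: 32 + 61 = 93  ← best
Best: vehicle 1 W → Z → V → W = 32; vehicle 2 W → A → G → F → T → W = 61; combined 93.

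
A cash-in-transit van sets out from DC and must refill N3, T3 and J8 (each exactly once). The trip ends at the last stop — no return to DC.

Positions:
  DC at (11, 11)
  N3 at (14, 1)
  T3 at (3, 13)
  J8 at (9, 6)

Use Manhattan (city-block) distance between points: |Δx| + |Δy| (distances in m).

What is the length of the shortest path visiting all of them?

Shortest open route: 33 m.

There are 3! = 6 possible orderings.
DC→N3→T3→J8: 13+23+13 = 49
DC→N3→J8→T3: 13+10+13 = 36
DC→T3→N3→J8: 10+23+10 = 43
DC→T3→J8→N3: 10+13+10 = 33
DC→J8→N3→T3: 7+10+23 = 40
DC→J8→T3→N3: 7+13+23 = 43
The minimum is 33.
One shortest path: DC → T3 → J8 → N3.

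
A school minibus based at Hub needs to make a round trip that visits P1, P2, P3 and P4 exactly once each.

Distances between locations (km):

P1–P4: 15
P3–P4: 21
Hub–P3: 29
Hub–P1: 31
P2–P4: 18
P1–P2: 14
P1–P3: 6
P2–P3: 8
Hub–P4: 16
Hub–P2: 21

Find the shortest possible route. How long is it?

66 km — the shortest possible round trip.

Hub-P1-P2-P3-P4-Hub: 31+14+8+21+16 = 90
Hub-P1-P2-P4-P3-Hub: 31+14+18+21+29 = 113
Hub-P1-P3-P2-P4-Hub: 31+6+8+18+16 = 79
Hub-P1-P3-P4-P2-Hub: 31+6+21+18+21 = 97
Hub-P1-P4-P2-P3-Hub: 31+15+18+8+29 = 101
Hub-P1-P4-P3-P2-Hub: 31+15+21+8+21 = 96
Hub-P2-P1-P3-P4-Hub: 21+14+6+21+16 = 78
Hub-P2-P1-P4-P3-Hub: 21+14+15+21+29 = 100
Hub-P2-P3-P1-P4-Hub: 21+8+6+15+16 = 66
Hub-P2-P4-P1-P3-Hub: 21+18+15+6+29 = 89
Hub-P3-P1-P2-P4-Hub: 29+6+14+18+16 = 83
Hub-P3-P2-P1-P4-Hub: 29+8+14+15+16 = 82
The minimum is 66.
One optimal route: Hub → P2 → P3 → P1 → P4 → Hub (or its reverse).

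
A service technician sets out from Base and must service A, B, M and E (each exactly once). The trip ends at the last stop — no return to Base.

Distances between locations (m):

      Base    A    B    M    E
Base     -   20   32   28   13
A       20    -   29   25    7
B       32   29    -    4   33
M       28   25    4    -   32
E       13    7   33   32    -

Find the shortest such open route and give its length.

Shortest open route: 49 m.

There are 4! = 24 possible orderings.
Base → A → B → M → E: 20+29+4+32 = 85
Base → A → B → E → M: 20+29+33+32 = 114
Base → A → M → B → E: 20+25+4+33 = 82
Base → A → M → E → B: 20+25+32+33 = 110
Base → A → E → B → M: 20+7+33+4 = 64
Base → A → E → M → B: 20+7+32+4 = 63
Base → B → A → M → E: 32+29+25+32 = 118
Base → B → A → E → M: 32+29+7+32 = 100
Base → B → M → A → E: 32+4+25+7 = 68
Base → B → M → E → A: 32+4+32+7 = 75
Base → B → E → A → M: 32+33+7+25 = 97
Base → B → E → M → A: 32+33+32+25 = 122
Base → M → A → B → E: 28+25+29+33 = 115
Base → M → A → E → B: 28+25+7+33 = 93
… (10 more)
Base → E → A → M → B: 13+7+25+4 = 49  ← best
The minimum is 49.
One shortest path: Base → E → A → M → B.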